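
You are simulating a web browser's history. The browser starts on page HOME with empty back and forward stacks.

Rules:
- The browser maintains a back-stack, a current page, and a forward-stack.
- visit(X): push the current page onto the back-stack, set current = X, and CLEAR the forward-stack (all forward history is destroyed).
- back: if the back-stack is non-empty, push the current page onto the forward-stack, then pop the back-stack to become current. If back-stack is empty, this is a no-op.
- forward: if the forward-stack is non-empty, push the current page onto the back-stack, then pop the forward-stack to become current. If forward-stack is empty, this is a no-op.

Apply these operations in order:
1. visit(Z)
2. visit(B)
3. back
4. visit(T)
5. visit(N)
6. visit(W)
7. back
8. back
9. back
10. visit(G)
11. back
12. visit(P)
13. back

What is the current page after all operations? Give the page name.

After 1 (visit(Z)): cur=Z back=1 fwd=0
After 2 (visit(B)): cur=B back=2 fwd=0
After 3 (back): cur=Z back=1 fwd=1
After 4 (visit(T)): cur=T back=2 fwd=0
After 5 (visit(N)): cur=N back=3 fwd=0
After 6 (visit(W)): cur=W back=4 fwd=0
After 7 (back): cur=N back=3 fwd=1
After 8 (back): cur=T back=2 fwd=2
After 9 (back): cur=Z back=1 fwd=3
After 10 (visit(G)): cur=G back=2 fwd=0
After 11 (back): cur=Z back=1 fwd=1
After 12 (visit(P)): cur=P back=2 fwd=0
After 13 (back): cur=Z back=1 fwd=1

Answer: Z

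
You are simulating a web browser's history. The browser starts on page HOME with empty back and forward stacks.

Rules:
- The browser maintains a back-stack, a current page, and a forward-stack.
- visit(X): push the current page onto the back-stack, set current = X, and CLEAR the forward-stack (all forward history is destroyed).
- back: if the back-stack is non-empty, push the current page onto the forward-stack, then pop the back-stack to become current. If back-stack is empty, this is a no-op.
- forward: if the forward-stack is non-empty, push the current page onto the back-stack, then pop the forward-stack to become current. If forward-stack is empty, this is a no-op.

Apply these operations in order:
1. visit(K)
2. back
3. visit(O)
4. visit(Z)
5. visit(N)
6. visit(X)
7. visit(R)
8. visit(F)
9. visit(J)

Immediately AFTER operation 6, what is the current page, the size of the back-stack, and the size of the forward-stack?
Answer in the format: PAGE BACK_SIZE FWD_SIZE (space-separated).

After 1 (visit(K)): cur=K back=1 fwd=0
After 2 (back): cur=HOME back=0 fwd=1
After 3 (visit(O)): cur=O back=1 fwd=0
After 4 (visit(Z)): cur=Z back=2 fwd=0
After 5 (visit(N)): cur=N back=3 fwd=0
After 6 (visit(X)): cur=X back=4 fwd=0

X 4 0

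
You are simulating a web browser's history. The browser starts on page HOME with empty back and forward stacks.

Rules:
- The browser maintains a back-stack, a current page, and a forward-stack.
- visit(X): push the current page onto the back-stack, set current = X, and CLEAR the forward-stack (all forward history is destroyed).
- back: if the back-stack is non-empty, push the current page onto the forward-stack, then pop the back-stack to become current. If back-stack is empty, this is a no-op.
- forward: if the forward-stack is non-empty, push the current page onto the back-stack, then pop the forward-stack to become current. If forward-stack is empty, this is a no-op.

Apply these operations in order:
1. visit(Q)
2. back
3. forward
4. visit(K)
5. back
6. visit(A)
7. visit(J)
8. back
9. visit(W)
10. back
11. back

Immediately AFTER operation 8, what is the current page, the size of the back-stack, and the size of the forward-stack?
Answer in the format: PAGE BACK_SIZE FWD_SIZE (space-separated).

After 1 (visit(Q)): cur=Q back=1 fwd=0
After 2 (back): cur=HOME back=0 fwd=1
After 3 (forward): cur=Q back=1 fwd=0
After 4 (visit(K)): cur=K back=2 fwd=0
After 5 (back): cur=Q back=1 fwd=1
After 6 (visit(A)): cur=A back=2 fwd=0
After 7 (visit(J)): cur=J back=3 fwd=0
After 8 (back): cur=A back=2 fwd=1

A 2 1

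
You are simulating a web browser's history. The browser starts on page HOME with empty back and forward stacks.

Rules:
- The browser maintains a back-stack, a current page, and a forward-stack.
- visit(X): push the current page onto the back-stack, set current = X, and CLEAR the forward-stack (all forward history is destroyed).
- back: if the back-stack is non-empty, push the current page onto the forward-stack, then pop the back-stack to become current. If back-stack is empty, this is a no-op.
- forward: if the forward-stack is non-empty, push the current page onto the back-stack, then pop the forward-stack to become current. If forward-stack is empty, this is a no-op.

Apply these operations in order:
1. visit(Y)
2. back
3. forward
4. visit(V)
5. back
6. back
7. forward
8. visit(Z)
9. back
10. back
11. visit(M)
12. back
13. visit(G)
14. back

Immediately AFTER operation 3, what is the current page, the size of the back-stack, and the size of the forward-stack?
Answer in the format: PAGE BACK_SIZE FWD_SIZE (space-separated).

After 1 (visit(Y)): cur=Y back=1 fwd=0
After 2 (back): cur=HOME back=0 fwd=1
After 3 (forward): cur=Y back=1 fwd=0

Y 1 0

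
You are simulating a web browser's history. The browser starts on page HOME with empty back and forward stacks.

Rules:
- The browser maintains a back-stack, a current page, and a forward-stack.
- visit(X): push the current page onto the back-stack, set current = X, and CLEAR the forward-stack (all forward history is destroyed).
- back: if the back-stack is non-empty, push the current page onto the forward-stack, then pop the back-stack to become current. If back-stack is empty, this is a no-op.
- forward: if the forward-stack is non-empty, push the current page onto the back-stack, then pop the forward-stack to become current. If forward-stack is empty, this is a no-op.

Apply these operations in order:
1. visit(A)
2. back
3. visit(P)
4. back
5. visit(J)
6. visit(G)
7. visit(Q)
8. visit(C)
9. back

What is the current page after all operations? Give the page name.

After 1 (visit(A)): cur=A back=1 fwd=0
After 2 (back): cur=HOME back=0 fwd=1
After 3 (visit(P)): cur=P back=1 fwd=0
After 4 (back): cur=HOME back=0 fwd=1
After 5 (visit(J)): cur=J back=1 fwd=0
After 6 (visit(G)): cur=G back=2 fwd=0
After 7 (visit(Q)): cur=Q back=3 fwd=0
After 8 (visit(C)): cur=C back=4 fwd=0
After 9 (back): cur=Q back=3 fwd=1

Answer: Q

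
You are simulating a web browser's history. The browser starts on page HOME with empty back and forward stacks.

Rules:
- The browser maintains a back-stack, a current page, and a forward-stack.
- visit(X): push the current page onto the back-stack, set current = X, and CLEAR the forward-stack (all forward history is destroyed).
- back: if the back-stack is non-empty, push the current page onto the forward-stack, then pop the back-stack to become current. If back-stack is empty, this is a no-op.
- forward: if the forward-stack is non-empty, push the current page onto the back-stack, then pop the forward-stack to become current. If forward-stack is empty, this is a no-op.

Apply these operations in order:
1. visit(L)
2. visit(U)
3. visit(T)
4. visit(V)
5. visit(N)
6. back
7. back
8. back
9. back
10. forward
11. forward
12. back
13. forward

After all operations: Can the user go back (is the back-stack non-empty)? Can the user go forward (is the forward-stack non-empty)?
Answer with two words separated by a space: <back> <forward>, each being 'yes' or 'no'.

After 1 (visit(L)): cur=L back=1 fwd=0
After 2 (visit(U)): cur=U back=2 fwd=0
After 3 (visit(T)): cur=T back=3 fwd=0
After 4 (visit(V)): cur=V back=4 fwd=0
After 5 (visit(N)): cur=N back=5 fwd=0
After 6 (back): cur=V back=4 fwd=1
After 7 (back): cur=T back=3 fwd=2
After 8 (back): cur=U back=2 fwd=3
After 9 (back): cur=L back=1 fwd=4
After 10 (forward): cur=U back=2 fwd=3
After 11 (forward): cur=T back=3 fwd=2
After 12 (back): cur=U back=2 fwd=3
After 13 (forward): cur=T back=3 fwd=2

Answer: yes yes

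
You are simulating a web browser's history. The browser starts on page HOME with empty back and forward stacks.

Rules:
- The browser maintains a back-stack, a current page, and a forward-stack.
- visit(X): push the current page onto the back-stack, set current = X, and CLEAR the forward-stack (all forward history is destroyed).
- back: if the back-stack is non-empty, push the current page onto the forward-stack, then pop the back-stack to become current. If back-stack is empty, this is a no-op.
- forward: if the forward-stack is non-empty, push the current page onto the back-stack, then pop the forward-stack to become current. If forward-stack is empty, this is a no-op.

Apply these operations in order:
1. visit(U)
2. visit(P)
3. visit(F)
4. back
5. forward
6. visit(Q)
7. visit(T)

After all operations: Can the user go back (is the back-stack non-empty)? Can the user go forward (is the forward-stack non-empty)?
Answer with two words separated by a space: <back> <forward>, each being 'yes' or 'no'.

Answer: yes no

Derivation:
After 1 (visit(U)): cur=U back=1 fwd=0
After 2 (visit(P)): cur=P back=2 fwd=0
After 3 (visit(F)): cur=F back=3 fwd=0
After 4 (back): cur=P back=2 fwd=1
After 5 (forward): cur=F back=3 fwd=0
After 6 (visit(Q)): cur=Q back=4 fwd=0
After 7 (visit(T)): cur=T back=5 fwd=0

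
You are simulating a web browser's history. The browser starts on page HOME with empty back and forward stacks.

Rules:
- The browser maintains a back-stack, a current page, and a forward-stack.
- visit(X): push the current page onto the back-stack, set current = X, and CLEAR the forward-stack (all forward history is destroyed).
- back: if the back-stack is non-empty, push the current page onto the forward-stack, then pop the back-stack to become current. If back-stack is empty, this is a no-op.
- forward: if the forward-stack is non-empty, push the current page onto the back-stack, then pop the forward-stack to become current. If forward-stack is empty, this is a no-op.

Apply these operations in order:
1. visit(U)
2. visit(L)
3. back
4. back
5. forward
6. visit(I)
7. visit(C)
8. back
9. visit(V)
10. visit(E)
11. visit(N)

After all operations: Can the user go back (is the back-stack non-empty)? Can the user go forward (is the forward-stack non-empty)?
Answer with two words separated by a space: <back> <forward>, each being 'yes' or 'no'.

Answer: yes no

Derivation:
After 1 (visit(U)): cur=U back=1 fwd=0
After 2 (visit(L)): cur=L back=2 fwd=0
After 3 (back): cur=U back=1 fwd=1
After 4 (back): cur=HOME back=0 fwd=2
After 5 (forward): cur=U back=1 fwd=1
After 6 (visit(I)): cur=I back=2 fwd=0
After 7 (visit(C)): cur=C back=3 fwd=0
After 8 (back): cur=I back=2 fwd=1
After 9 (visit(V)): cur=V back=3 fwd=0
After 10 (visit(E)): cur=E back=4 fwd=0
After 11 (visit(N)): cur=N back=5 fwd=0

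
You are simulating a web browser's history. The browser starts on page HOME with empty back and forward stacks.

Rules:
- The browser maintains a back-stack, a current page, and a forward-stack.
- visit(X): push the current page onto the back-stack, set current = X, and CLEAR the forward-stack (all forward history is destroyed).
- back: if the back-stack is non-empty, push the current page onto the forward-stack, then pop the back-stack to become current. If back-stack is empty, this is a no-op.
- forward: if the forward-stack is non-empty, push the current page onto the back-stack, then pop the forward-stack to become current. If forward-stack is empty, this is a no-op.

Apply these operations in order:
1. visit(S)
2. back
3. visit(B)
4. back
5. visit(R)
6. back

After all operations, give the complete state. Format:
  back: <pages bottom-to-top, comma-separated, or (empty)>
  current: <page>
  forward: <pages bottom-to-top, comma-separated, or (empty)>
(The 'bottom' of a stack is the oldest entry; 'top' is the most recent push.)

Answer: back: (empty)
current: HOME
forward: R

Derivation:
After 1 (visit(S)): cur=S back=1 fwd=0
After 2 (back): cur=HOME back=0 fwd=1
After 3 (visit(B)): cur=B back=1 fwd=0
After 4 (back): cur=HOME back=0 fwd=1
After 5 (visit(R)): cur=R back=1 fwd=0
After 6 (back): cur=HOME back=0 fwd=1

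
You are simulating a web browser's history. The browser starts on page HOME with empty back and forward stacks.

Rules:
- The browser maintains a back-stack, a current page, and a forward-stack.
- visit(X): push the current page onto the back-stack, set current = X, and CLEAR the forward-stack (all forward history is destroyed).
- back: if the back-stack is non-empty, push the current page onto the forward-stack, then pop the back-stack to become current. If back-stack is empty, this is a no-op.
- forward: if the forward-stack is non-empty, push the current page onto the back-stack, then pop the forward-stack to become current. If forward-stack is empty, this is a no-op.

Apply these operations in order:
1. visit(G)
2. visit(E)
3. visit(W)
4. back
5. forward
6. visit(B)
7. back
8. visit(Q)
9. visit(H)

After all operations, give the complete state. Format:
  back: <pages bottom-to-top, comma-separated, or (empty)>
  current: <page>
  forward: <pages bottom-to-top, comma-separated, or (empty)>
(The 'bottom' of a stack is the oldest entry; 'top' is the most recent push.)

After 1 (visit(G)): cur=G back=1 fwd=0
After 2 (visit(E)): cur=E back=2 fwd=0
After 3 (visit(W)): cur=W back=3 fwd=0
After 4 (back): cur=E back=2 fwd=1
After 5 (forward): cur=W back=3 fwd=0
After 6 (visit(B)): cur=B back=4 fwd=0
After 7 (back): cur=W back=3 fwd=1
After 8 (visit(Q)): cur=Q back=4 fwd=0
After 9 (visit(H)): cur=H back=5 fwd=0

Answer: back: HOME,G,E,W,Q
current: H
forward: (empty)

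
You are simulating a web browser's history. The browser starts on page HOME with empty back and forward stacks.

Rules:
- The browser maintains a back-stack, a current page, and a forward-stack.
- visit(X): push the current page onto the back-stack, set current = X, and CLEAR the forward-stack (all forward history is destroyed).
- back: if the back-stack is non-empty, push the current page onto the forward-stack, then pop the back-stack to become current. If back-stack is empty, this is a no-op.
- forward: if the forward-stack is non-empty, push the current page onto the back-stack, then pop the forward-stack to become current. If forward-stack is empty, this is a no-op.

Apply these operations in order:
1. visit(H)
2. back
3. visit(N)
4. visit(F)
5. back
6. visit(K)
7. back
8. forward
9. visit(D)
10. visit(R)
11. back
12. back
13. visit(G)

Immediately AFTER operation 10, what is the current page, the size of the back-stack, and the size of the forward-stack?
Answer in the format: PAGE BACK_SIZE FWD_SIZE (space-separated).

After 1 (visit(H)): cur=H back=1 fwd=0
After 2 (back): cur=HOME back=0 fwd=1
After 3 (visit(N)): cur=N back=1 fwd=0
After 4 (visit(F)): cur=F back=2 fwd=0
After 5 (back): cur=N back=1 fwd=1
After 6 (visit(K)): cur=K back=2 fwd=0
After 7 (back): cur=N back=1 fwd=1
After 8 (forward): cur=K back=2 fwd=0
After 9 (visit(D)): cur=D back=3 fwd=0
After 10 (visit(R)): cur=R back=4 fwd=0

R 4 0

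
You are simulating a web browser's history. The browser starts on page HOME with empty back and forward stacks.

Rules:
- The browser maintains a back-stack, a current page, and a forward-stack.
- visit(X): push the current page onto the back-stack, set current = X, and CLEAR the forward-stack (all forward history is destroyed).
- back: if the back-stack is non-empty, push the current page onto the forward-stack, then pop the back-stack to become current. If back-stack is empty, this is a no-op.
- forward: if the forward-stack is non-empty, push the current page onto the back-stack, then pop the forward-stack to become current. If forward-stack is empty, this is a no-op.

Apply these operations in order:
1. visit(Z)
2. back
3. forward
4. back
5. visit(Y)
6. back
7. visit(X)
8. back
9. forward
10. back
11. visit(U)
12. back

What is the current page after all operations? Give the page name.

Answer: HOME

Derivation:
After 1 (visit(Z)): cur=Z back=1 fwd=0
After 2 (back): cur=HOME back=0 fwd=1
After 3 (forward): cur=Z back=1 fwd=0
After 4 (back): cur=HOME back=0 fwd=1
After 5 (visit(Y)): cur=Y back=1 fwd=0
After 6 (back): cur=HOME back=0 fwd=1
After 7 (visit(X)): cur=X back=1 fwd=0
After 8 (back): cur=HOME back=0 fwd=1
After 9 (forward): cur=X back=1 fwd=0
After 10 (back): cur=HOME back=0 fwd=1
After 11 (visit(U)): cur=U back=1 fwd=0
After 12 (back): cur=HOME back=0 fwd=1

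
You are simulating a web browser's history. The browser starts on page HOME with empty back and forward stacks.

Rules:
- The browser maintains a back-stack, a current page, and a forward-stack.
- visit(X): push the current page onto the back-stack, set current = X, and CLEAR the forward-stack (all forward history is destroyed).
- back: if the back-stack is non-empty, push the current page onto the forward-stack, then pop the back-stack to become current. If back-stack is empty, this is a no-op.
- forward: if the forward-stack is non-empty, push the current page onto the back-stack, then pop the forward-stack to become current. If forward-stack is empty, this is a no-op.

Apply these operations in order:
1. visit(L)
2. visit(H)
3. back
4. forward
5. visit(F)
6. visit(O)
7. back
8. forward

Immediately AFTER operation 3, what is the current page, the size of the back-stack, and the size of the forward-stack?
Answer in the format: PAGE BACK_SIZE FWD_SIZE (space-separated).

After 1 (visit(L)): cur=L back=1 fwd=0
After 2 (visit(H)): cur=H back=2 fwd=0
After 3 (back): cur=L back=1 fwd=1

L 1 1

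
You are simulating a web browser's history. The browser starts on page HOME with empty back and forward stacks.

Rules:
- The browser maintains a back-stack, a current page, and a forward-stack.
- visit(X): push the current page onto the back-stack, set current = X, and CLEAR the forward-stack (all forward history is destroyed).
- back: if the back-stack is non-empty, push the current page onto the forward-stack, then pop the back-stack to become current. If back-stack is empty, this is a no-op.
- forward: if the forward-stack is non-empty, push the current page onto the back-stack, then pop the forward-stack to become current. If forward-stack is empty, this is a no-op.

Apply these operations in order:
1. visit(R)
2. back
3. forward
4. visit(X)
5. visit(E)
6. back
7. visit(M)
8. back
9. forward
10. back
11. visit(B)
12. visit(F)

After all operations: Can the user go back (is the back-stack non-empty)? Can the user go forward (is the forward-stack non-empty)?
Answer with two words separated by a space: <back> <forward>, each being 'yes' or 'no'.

After 1 (visit(R)): cur=R back=1 fwd=0
After 2 (back): cur=HOME back=0 fwd=1
After 3 (forward): cur=R back=1 fwd=0
After 4 (visit(X)): cur=X back=2 fwd=0
After 5 (visit(E)): cur=E back=3 fwd=0
After 6 (back): cur=X back=2 fwd=1
After 7 (visit(M)): cur=M back=3 fwd=0
After 8 (back): cur=X back=2 fwd=1
After 9 (forward): cur=M back=3 fwd=0
After 10 (back): cur=X back=2 fwd=1
After 11 (visit(B)): cur=B back=3 fwd=0
After 12 (visit(F)): cur=F back=4 fwd=0

Answer: yes no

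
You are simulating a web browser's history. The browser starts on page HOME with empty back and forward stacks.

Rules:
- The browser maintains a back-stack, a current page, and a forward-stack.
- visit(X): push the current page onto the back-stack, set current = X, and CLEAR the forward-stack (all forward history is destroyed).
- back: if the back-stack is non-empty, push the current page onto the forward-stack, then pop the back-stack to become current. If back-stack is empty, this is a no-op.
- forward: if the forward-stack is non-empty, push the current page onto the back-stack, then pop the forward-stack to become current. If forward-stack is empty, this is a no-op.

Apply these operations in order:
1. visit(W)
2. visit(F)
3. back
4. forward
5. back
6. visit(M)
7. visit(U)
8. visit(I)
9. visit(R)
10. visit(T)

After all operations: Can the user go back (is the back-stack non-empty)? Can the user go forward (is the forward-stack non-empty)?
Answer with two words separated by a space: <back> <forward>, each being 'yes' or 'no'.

After 1 (visit(W)): cur=W back=1 fwd=0
After 2 (visit(F)): cur=F back=2 fwd=0
After 3 (back): cur=W back=1 fwd=1
After 4 (forward): cur=F back=2 fwd=0
After 5 (back): cur=W back=1 fwd=1
After 6 (visit(M)): cur=M back=2 fwd=0
After 7 (visit(U)): cur=U back=3 fwd=0
After 8 (visit(I)): cur=I back=4 fwd=0
After 9 (visit(R)): cur=R back=5 fwd=0
After 10 (visit(T)): cur=T back=6 fwd=0

Answer: yes no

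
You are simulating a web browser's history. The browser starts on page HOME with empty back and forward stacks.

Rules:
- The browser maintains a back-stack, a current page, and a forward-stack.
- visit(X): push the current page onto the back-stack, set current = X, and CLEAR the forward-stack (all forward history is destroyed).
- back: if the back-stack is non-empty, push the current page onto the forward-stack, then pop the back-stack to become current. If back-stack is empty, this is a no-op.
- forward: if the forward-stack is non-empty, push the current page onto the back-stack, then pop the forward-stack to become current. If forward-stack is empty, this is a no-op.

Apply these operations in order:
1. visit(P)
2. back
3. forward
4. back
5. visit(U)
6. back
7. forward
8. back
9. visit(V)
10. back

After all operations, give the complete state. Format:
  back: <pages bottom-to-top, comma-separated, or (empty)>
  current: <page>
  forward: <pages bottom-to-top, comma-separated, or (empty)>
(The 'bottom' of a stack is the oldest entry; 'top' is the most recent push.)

After 1 (visit(P)): cur=P back=1 fwd=0
After 2 (back): cur=HOME back=0 fwd=1
After 3 (forward): cur=P back=1 fwd=0
After 4 (back): cur=HOME back=0 fwd=1
After 5 (visit(U)): cur=U back=1 fwd=0
After 6 (back): cur=HOME back=0 fwd=1
After 7 (forward): cur=U back=1 fwd=0
After 8 (back): cur=HOME back=0 fwd=1
After 9 (visit(V)): cur=V back=1 fwd=0
After 10 (back): cur=HOME back=0 fwd=1

Answer: back: (empty)
current: HOME
forward: V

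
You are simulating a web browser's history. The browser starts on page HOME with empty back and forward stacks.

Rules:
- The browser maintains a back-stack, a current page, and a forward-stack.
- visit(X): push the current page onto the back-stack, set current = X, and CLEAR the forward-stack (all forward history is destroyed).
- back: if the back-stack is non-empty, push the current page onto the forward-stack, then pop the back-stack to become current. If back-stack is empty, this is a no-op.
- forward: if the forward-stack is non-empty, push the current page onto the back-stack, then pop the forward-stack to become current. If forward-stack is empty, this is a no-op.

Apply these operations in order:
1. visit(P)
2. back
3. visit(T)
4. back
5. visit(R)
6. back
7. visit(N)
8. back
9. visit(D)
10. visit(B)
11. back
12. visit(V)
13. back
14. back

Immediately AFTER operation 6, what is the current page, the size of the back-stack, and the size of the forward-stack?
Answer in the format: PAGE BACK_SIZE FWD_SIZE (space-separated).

After 1 (visit(P)): cur=P back=1 fwd=0
After 2 (back): cur=HOME back=0 fwd=1
After 3 (visit(T)): cur=T back=1 fwd=0
After 4 (back): cur=HOME back=0 fwd=1
After 5 (visit(R)): cur=R back=1 fwd=0
After 6 (back): cur=HOME back=0 fwd=1

HOME 0 1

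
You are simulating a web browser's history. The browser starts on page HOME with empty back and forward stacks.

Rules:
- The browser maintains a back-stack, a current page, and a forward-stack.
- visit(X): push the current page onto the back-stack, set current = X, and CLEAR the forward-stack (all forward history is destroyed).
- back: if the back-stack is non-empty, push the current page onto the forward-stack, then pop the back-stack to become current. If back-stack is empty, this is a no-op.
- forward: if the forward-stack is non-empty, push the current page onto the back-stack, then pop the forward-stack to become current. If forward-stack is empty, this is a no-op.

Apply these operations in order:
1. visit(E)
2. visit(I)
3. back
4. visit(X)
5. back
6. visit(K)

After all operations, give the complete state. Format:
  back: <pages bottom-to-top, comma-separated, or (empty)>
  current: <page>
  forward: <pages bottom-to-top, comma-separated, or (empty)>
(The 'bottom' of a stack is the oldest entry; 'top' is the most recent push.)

Answer: back: HOME,E
current: K
forward: (empty)

Derivation:
After 1 (visit(E)): cur=E back=1 fwd=0
After 2 (visit(I)): cur=I back=2 fwd=0
After 3 (back): cur=E back=1 fwd=1
After 4 (visit(X)): cur=X back=2 fwd=0
After 5 (back): cur=E back=1 fwd=1
After 6 (visit(K)): cur=K back=2 fwd=0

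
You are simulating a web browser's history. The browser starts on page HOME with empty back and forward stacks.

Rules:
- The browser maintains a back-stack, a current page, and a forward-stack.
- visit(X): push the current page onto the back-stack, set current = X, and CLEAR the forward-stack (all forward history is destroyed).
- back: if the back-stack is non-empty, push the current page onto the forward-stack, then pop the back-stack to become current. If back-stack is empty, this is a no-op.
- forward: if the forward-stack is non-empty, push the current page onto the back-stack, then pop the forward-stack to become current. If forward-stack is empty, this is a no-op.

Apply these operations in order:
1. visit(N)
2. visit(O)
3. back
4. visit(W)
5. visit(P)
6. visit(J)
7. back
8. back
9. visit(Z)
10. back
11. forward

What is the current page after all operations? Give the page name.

After 1 (visit(N)): cur=N back=1 fwd=0
After 2 (visit(O)): cur=O back=2 fwd=0
After 3 (back): cur=N back=1 fwd=1
After 4 (visit(W)): cur=W back=2 fwd=0
After 5 (visit(P)): cur=P back=3 fwd=0
After 6 (visit(J)): cur=J back=4 fwd=0
After 7 (back): cur=P back=3 fwd=1
After 8 (back): cur=W back=2 fwd=2
After 9 (visit(Z)): cur=Z back=3 fwd=0
After 10 (back): cur=W back=2 fwd=1
After 11 (forward): cur=Z back=3 fwd=0

Answer: Z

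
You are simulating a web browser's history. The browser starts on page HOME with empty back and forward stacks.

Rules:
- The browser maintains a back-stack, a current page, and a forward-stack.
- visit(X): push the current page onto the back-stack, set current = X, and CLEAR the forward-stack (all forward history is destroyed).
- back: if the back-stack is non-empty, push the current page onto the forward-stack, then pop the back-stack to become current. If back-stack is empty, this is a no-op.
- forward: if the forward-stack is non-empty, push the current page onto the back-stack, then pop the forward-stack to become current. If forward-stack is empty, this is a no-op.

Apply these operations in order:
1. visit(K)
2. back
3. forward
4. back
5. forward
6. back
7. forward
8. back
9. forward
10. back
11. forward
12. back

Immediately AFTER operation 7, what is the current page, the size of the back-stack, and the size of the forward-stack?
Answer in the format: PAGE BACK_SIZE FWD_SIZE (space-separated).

After 1 (visit(K)): cur=K back=1 fwd=0
After 2 (back): cur=HOME back=0 fwd=1
After 3 (forward): cur=K back=1 fwd=0
After 4 (back): cur=HOME back=0 fwd=1
After 5 (forward): cur=K back=1 fwd=0
After 6 (back): cur=HOME back=0 fwd=1
After 7 (forward): cur=K back=1 fwd=0

K 1 0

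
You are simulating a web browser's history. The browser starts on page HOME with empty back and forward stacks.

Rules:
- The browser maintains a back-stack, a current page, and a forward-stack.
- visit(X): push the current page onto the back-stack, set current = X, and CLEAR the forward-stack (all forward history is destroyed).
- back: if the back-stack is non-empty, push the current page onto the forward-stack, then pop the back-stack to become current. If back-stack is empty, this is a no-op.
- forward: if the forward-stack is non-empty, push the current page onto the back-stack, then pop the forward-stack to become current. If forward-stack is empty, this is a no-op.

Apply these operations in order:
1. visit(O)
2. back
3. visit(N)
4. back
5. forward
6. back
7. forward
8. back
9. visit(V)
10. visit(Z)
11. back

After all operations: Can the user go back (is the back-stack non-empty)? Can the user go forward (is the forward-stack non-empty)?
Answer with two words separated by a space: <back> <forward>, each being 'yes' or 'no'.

Answer: yes yes

Derivation:
After 1 (visit(O)): cur=O back=1 fwd=0
After 2 (back): cur=HOME back=0 fwd=1
After 3 (visit(N)): cur=N back=1 fwd=0
After 4 (back): cur=HOME back=0 fwd=1
After 5 (forward): cur=N back=1 fwd=0
After 6 (back): cur=HOME back=0 fwd=1
After 7 (forward): cur=N back=1 fwd=0
After 8 (back): cur=HOME back=0 fwd=1
After 9 (visit(V)): cur=V back=1 fwd=0
After 10 (visit(Z)): cur=Z back=2 fwd=0
After 11 (back): cur=V back=1 fwd=1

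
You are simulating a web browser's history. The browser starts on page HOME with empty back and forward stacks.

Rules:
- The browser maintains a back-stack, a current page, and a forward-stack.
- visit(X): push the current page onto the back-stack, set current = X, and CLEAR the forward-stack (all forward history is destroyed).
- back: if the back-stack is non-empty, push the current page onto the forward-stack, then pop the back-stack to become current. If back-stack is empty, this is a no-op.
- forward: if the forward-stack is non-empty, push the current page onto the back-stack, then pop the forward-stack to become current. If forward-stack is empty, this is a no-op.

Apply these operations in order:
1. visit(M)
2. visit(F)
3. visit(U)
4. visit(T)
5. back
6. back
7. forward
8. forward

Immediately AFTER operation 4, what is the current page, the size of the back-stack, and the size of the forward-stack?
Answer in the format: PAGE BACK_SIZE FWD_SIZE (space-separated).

After 1 (visit(M)): cur=M back=1 fwd=0
After 2 (visit(F)): cur=F back=2 fwd=0
After 3 (visit(U)): cur=U back=3 fwd=0
After 4 (visit(T)): cur=T back=4 fwd=0

T 4 0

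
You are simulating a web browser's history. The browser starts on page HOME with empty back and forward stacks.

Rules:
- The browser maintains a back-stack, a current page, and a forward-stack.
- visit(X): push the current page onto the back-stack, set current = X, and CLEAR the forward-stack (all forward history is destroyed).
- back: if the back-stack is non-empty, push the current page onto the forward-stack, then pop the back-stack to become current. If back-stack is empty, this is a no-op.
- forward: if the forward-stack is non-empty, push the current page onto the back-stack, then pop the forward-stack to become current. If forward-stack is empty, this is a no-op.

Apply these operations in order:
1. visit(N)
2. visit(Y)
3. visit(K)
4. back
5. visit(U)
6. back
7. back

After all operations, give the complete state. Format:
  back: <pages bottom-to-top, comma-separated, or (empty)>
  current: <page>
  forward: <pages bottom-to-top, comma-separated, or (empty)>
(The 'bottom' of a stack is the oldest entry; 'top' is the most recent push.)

Answer: back: HOME
current: N
forward: U,Y

Derivation:
After 1 (visit(N)): cur=N back=1 fwd=0
After 2 (visit(Y)): cur=Y back=2 fwd=0
After 3 (visit(K)): cur=K back=3 fwd=0
After 4 (back): cur=Y back=2 fwd=1
After 5 (visit(U)): cur=U back=3 fwd=0
After 6 (back): cur=Y back=2 fwd=1
After 7 (back): cur=N back=1 fwd=2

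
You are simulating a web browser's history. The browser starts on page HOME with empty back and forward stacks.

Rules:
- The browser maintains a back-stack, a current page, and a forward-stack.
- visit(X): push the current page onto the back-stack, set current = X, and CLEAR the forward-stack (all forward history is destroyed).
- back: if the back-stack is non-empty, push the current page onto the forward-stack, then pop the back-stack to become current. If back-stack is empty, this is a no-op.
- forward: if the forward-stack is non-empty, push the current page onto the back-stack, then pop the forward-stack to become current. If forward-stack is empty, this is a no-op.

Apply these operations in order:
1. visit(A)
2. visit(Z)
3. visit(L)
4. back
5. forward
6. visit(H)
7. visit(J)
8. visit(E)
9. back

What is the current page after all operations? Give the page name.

Answer: J

Derivation:
After 1 (visit(A)): cur=A back=1 fwd=0
After 2 (visit(Z)): cur=Z back=2 fwd=0
After 3 (visit(L)): cur=L back=3 fwd=0
After 4 (back): cur=Z back=2 fwd=1
After 5 (forward): cur=L back=3 fwd=0
After 6 (visit(H)): cur=H back=4 fwd=0
After 7 (visit(J)): cur=J back=5 fwd=0
After 8 (visit(E)): cur=E back=6 fwd=0
After 9 (back): cur=J back=5 fwd=1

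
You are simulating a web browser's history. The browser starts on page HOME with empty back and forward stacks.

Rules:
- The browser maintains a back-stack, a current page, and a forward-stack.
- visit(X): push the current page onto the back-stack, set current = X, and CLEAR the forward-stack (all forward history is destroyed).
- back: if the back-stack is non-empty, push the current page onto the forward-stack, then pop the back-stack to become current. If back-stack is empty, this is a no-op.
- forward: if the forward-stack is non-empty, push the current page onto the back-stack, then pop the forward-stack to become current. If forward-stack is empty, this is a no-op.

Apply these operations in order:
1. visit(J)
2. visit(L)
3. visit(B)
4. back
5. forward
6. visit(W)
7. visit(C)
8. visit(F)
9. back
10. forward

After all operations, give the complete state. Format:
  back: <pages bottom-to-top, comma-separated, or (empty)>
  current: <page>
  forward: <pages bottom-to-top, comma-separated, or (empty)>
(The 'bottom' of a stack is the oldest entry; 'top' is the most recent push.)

Answer: back: HOME,J,L,B,W,C
current: F
forward: (empty)

Derivation:
After 1 (visit(J)): cur=J back=1 fwd=0
After 2 (visit(L)): cur=L back=2 fwd=0
After 3 (visit(B)): cur=B back=3 fwd=0
After 4 (back): cur=L back=2 fwd=1
After 5 (forward): cur=B back=3 fwd=0
After 6 (visit(W)): cur=W back=4 fwd=0
After 7 (visit(C)): cur=C back=5 fwd=0
After 8 (visit(F)): cur=F back=6 fwd=0
After 9 (back): cur=C back=5 fwd=1
After 10 (forward): cur=F back=6 fwd=0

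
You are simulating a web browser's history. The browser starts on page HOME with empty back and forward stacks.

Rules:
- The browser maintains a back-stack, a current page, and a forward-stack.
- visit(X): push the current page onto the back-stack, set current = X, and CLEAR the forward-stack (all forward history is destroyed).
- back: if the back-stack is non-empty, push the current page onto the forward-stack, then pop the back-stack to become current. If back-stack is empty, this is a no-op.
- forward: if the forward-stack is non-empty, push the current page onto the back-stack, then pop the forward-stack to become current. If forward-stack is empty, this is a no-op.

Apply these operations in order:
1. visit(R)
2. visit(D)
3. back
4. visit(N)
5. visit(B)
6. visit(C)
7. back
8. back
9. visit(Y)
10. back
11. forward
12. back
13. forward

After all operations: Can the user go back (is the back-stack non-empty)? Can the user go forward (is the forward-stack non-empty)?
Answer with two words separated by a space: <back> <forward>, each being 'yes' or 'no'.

After 1 (visit(R)): cur=R back=1 fwd=0
After 2 (visit(D)): cur=D back=2 fwd=0
After 3 (back): cur=R back=1 fwd=1
After 4 (visit(N)): cur=N back=2 fwd=0
After 5 (visit(B)): cur=B back=3 fwd=0
After 6 (visit(C)): cur=C back=4 fwd=0
After 7 (back): cur=B back=3 fwd=1
After 8 (back): cur=N back=2 fwd=2
After 9 (visit(Y)): cur=Y back=3 fwd=0
After 10 (back): cur=N back=2 fwd=1
After 11 (forward): cur=Y back=3 fwd=0
After 12 (back): cur=N back=2 fwd=1
After 13 (forward): cur=Y back=3 fwd=0

Answer: yes no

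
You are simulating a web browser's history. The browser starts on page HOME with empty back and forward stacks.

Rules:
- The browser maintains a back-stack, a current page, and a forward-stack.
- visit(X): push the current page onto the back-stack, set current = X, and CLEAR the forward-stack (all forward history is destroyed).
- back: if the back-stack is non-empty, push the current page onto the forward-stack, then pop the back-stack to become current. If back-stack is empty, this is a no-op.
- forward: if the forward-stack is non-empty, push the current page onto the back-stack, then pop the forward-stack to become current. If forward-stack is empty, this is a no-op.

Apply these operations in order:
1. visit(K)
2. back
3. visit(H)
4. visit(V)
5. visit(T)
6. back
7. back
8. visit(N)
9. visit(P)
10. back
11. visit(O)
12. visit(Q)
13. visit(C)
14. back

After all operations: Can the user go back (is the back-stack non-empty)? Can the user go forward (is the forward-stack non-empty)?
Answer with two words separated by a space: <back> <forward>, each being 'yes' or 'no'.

After 1 (visit(K)): cur=K back=1 fwd=0
After 2 (back): cur=HOME back=0 fwd=1
After 3 (visit(H)): cur=H back=1 fwd=0
After 4 (visit(V)): cur=V back=2 fwd=0
After 5 (visit(T)): cur=T back=3 fwd=0
After 6 (back): cur=V back=2 fwd=1
After 7 (back): cur=H back=1 fwd=2
After 8 (visit(N)): cur=N back=2 fwd=0
After 9 (visit(P)): cur=P back=3 fwd=0
After 10 (back): cur=N back=2 fwd=1
After 11 (visit(O)): cur=O back=3 fwd=0
After 12 (visit(Q)): cur=Q back=4 fwd=0
After 13 (visit(C)): cur=C back=5 fwd=0
After 14 (back): cur=Q back=4 fwd=1

Answer: yes yes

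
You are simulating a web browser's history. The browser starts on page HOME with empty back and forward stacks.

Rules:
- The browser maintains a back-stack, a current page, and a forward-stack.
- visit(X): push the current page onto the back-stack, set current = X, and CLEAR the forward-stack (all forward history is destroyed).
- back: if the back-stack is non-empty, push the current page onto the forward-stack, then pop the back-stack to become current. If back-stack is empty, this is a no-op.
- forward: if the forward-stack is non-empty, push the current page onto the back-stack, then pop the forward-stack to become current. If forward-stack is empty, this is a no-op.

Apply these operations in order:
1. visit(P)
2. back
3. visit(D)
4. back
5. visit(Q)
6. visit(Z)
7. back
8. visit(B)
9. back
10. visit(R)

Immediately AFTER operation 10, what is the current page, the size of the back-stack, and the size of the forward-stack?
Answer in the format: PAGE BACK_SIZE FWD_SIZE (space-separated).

After 1 (visit(P)): cur=P back=1 fwd=0
After 2 (back): cur=HOME back=0 fwd=1
After 3 (visit(D)): cur=D back=1 fwd=0
After 4 (back): cur=HOME back=0 fwd=1
After 5 (visit(Q)): cur=Q back=1 fwd=0
After 6 (visit(Z)): cur=Z back=2 fwd=0
After 7 (back): cur=Q back=1 fwd=1
After 8 (visit(B)): cur=B back=2 fwd=0
After 9 (back): cur=Q back=1 fwd=1
After 10 (visit(R)): cur=R back=2 fwd=0

R 2 0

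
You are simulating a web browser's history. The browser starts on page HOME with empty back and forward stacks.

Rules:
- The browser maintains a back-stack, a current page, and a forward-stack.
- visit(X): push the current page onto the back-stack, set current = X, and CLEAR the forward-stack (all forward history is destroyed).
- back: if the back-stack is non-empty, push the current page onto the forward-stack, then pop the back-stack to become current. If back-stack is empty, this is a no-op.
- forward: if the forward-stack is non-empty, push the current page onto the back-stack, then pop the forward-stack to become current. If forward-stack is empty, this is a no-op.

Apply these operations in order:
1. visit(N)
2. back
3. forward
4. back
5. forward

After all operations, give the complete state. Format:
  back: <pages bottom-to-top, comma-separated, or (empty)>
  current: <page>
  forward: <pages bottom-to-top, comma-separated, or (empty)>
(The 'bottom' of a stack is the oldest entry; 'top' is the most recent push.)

Answer: back: HOME
current: N
forward: (empty)

Derivation:
After 1 (visit(N)): cur=N back=1 fwd=0
After 2 (back): cur=HOME back=0 fwd=1
After 3 (forward): cur=N back=1 fwd=0
After 4 (back): cur=HOME back=0 fwd=1
After 5 (forward): cur=N back=1 fwd=0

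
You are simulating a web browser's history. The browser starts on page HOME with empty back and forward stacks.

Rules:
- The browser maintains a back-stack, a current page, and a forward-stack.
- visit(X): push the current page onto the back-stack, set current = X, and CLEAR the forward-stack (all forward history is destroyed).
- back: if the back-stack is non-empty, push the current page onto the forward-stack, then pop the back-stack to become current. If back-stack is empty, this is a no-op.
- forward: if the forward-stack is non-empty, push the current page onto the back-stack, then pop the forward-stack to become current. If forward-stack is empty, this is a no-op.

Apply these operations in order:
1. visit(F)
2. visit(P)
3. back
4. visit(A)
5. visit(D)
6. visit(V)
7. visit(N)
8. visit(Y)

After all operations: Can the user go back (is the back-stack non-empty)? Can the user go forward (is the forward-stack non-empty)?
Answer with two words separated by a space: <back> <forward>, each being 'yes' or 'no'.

Answer: yes no

Derivation:
After 1 (visit(F)): cur=F back=1 fwd=0
After 2 (visit(P)): cur=P back=2 fwd=0
After 3 (back): cur=F back=1 fwd=1
After 4 (visit(A)): cur=A back=2 fwd=0
After 5 (visit(D)): cur=D back=3 fwd=0
After 6 (visit(V)): cur=V back=4 fwd=0
After 7 (visit(N)): cur=N back=5 fwd=0
After 8 (visit(Y)): cur=Y back=6 fwd=0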